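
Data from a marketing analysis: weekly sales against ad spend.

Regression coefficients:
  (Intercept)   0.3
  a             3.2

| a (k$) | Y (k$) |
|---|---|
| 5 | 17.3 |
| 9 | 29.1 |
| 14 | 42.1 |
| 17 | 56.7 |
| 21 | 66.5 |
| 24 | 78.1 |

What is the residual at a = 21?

e = -1

ŷ = 0.3 + 3.2·21 = 67.5
e = 66.5 − 67.5 = -1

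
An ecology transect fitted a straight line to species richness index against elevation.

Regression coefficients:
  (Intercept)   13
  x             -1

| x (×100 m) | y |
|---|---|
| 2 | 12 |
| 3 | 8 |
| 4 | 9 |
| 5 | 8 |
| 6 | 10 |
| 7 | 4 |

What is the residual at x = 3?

r = -2

ŷ = 13 − 3 = 10
r = 8 − 10 = -2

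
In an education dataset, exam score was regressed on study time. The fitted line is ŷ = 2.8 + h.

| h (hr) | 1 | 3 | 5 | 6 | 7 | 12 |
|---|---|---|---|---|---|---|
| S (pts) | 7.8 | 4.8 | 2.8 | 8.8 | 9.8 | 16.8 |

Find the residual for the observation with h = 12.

ŷ = 2.8 + 12 = 14.8
e = 16.8 − 14.8 = 2

e = 2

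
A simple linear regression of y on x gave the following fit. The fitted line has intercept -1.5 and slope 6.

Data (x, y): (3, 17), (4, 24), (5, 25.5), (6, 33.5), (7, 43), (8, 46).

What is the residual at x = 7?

ŷ = -1.5 + 6·7 = 40.5
e = 43 − 40.5 = 2.5

e = 2.5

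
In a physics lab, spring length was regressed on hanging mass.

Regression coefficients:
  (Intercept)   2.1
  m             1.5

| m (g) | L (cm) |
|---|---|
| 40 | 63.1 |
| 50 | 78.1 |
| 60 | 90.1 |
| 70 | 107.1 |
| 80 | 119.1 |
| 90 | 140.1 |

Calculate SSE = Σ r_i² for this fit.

SSE = 24

m=40: ŷ = 2.1 + 1.5·40 = 62.1; r = 63.1 − 62.1 = 1
m=50: ŷ = 2.1 + 1.5·50 = 77.1; r = 78.1 − 77.1 = 1
m=60: ŷ = 2.1 + 1.5·60 = 92.1; r = 90.1 − 92.1 = -2
m=70: ŷ = 2.1 + 1.5·70 = 107.1; r = 107.1 − 107.1 = 0
m=80: ŷ = 2.1 + 1.5·80 = 122.1; r = 119.1 − 122.1 = -3
m=90: ŷ = 2.1 + 1.5·90 = 137.1; r = 140.1 − 137.1 = 3
SSE = 1 + 1 + 4 + 0 + 9 + 9 = 24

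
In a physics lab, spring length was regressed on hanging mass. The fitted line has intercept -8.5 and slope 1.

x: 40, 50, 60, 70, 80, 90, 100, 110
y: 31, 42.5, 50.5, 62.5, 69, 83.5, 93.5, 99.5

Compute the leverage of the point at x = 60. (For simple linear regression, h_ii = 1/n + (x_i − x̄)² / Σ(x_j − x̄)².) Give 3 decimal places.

x̄ = (40 + 50 + 60 + 70 + 80 + 90 + 100 + 110)/8 = 75
Σ(x − x̄)² = 1225 + 625 + 225 + 25 + 25 + 225 + 625 + 1225 = 4200
h = 1/8 + (-15)²/4200 = 0.125 + 0.0535714 = 0.179

h = 0.179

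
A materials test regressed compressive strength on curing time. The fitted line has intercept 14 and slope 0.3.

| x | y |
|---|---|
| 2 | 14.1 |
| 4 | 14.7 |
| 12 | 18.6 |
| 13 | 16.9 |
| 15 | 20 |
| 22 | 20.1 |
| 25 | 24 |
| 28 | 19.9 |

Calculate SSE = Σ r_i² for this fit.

x=2: ŷ = 14 + 0.3·2 = 14.6; r = 14.1 − 14.6 = -0.5
x=4: ŷ = 14 + 0.3·4 = 15.2; r = 14.7 − 15.2 = -0.5
x=12: ŷ = 14 + 0.3·12 = 17.6; r = 18.6 − 17.6 = 1
x=13: ŷ = 14 + 0.3·13 = 17.9; r = 16.9 − 17.9 = -1
x=15: ŷ = 14 + 0.3·15 = 18.5; r = 20 − 18.5 = 1.5
x=22: ŷ = 14 + 0.3·22 = 20.6; r = 20.1 − 20.6 = -0.5
x=25: ŷ = 14 + 0.3·25 = 21.5; r = 24 − 21.5 = 2.5
x=28: ŷ = 14 + 0.3·28 = 22.4; r = 19.9 − 22.4 = -2.5
SSE = 0.25 + 0.25 + 1 + 1 + 2.25 + 0.25 + 6.25 + 6.25 = 17.5

SSE = 17.5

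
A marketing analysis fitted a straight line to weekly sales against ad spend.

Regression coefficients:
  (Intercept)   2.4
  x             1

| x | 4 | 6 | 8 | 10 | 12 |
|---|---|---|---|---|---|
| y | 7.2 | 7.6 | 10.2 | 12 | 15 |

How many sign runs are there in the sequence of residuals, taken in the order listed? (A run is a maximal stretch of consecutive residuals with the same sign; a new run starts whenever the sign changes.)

3 runs

x=4: ŷ = 2.4 + 4 = 6.4; r = 7.2 − 6.4 = 0.8
x=6: ŷ = 2.4 + 6 = 8.4; r = 7.6 − 8.4 = -0.8
x=8: ŷ = 2.4 + 8 = 10.4; r = 10.2 − 10.4 = -0.2
x=10: ŷ = 2.4 + 10 = 12.4; r = 12 − 12.4 = -0.4
x=12: ŷ = 2.4 + 12 = 14.4; r = 15 − 14.4 = 0.6
Signs: + − − − +
Runs: +×1, −×3, +×1 → 3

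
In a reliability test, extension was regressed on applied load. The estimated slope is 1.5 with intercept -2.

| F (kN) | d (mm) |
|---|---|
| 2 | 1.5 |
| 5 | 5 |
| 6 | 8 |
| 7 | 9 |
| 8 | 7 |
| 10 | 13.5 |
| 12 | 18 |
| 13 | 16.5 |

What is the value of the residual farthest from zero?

r = -3

F=2: d̂ = -2 + 1.5·2 = 1; r = 1.5 − 1 = 0.5
F=5: d̂ = -2 + 1.5·5 = 5.5; r = 5 − 5.5 = -0.5
F=6: d̂ = -2 + 1.5·6 = 7; r = 8 − 7 = 1
F=7: d̂ = -2 + 1.5·7 = 8.5; r = 9 − 8.5 = 0.5
F=8: d̂ = -2 + 1.5·8 = 10; r = 7 − 10 = -3
F=10: d̂ = -2 + 1.5·10 = 13; r = 13.5 − 13 = 0.5
F=12: d̂ = -2 + 1.5·12 = 16; r = 18 − 16 = 2
F=13: d̂ = -2 + 1.5·13 = 17.5; r = 16.5 − 17.5 = -1
Largest |r| is 3 at F = 8, residual -3.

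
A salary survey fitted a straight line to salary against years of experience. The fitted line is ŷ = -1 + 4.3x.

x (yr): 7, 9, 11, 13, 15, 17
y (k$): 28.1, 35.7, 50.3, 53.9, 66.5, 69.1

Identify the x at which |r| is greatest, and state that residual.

x = 11, r = 4

x=7: ŷ = -1 + 4.3·7 = 29.1; r = 28.1 − 29.1 = -1
x=9: ŷ = -1 + 4.3·9 = 37.7; r = 35.7 − 37.7 = -2
x=11: ŷ = -1 + 4.3·11 = 46.3; r = 50.3 − 46.3 = 4
x=13: ŷ = -1 + 4.3·13 = 54.9; r = 53.9 − 54.9 = -1
x=15: ŷ = -1 + 4.3·15 = 63.5; r = 66.5 − 63.5 = 3
x=17: ŷ = -1 + 4.3·17 = 72.1; r = 69.1 − 72.1 = -3
Largest |r| is 4 at x = 11, residual 4.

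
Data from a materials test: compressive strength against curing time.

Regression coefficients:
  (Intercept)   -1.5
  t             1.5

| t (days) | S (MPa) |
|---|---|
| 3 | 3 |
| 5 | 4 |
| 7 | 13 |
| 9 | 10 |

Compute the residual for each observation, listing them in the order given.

t=3: ŷ = -1.5 + 1.5·3 = 3; e = 3 − 3 = 0
t=5: ŷ = -1.5 + 1.5·5 = 6; e = 4 − 6 = -2
t=7: ŷ = -1.5 + 1.5·7 = 9; e = 13 − 9 = 4
t=9: ŷ = -1.5 + 1.5·9 = 12; e = 10 − 12 = -2

0, -2, 4, -2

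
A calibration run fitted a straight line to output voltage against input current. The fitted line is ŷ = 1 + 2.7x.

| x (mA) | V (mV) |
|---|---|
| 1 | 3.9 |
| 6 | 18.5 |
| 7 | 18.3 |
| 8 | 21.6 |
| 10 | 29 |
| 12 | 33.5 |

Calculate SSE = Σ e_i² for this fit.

x=1: ŷ = 1 + 2.7·1 = 3.7; e = 3.9 − 3.7 = 0.2
x=6: ŷ = 1 + 2.7·6 = 17.2; e = 18.5 − 17.2 = 1.3
x=7: ŷ = 1 + 2.7·7 = 19.9; e = 18.3 − 19.9 = -1.6
x=8: ŷ = 1 + 2.7·8 = 22.6; e = 21.6 − 22.6 = -1
x=10: ŷ = 1 + 2.7·10 = 28; e = 29 − 28 = 1
x=12: ŷ = 1 + 2.7·12 = 33.4; e = 33.5 − 33.4 = 0.1
SSE = 0.04 + 1.69 + 2.56 + 1 + 1 + 0.01 = 6.3

SSE = 6.3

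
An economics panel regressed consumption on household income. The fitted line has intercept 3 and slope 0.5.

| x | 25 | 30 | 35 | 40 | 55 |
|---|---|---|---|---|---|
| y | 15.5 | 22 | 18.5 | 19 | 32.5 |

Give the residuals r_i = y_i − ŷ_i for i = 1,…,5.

0, 4, -2, -4, 2

x=25: ŷ = 3 + 0.5·25 = 15.5; r = 15.5 − 15.5 = 0
x=30: ŷ = 3 + 0.5·30 = 18; r = 22 − 18 = 4
x=35: ŷ = 3 + 0.5·35 = 20.5; r = 18.5 − 20.5 = -2
x=40: ŷ = 3 + 0.5·40 = 23; r = 19 − 23 = -4
x=55: ŷ = 3 + 0.5·55 = 30.5; r = 32.5 − 30.5 = 2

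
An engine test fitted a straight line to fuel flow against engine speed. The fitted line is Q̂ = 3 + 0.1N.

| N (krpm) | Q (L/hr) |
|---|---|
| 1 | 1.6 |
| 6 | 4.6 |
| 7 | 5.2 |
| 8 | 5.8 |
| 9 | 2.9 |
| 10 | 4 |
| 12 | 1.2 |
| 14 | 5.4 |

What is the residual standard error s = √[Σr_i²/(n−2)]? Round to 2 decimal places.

N=1: Q̂ = 3 + 0.1·1 = 3.1; r = 1.6 − 3.1 = -1.5
N=6: Q̂ = 3 + 0.1·6 = 3.6; r = 4.6 − 3.6 = 1
N=7: Q̂ = 3 + 0.1·7 = 3.7; r = 5.2 − 3.7 = 1.5
N=8: Q̂ = 3 + 0.1·8 = 3.8; r = 5.8 − 3.8 = 2
N=9: Q̂ = 3 + 0.1·9 = 3.9; r = 2.9 − 3.9 = -1
N=10: Q̂ = 3 + 0.1·10 = 4; r = 4 − 4 = 0
N=12: Q̂ = 3 + 0.1·12 = 4.2; r = 1.2 − 4.2 = -3
N=14: Q̂ = 3 + 0.1·14 = 4.4; r = 5.4 − 4.4 = 1
SSE = 2.25 + 1 + 2.25 + 4 + 1 + 0 + 9 + 1 = 20.5
s = √(20.5/6) = √3.41667 ≈ 1.85

s = 1.85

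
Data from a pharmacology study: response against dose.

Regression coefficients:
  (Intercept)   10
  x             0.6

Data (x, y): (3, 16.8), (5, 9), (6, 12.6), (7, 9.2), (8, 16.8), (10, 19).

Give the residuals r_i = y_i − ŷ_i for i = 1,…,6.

x=3: ŷ = 10 + 0.6·3 = 11.8; r = 16.8 − 11.8 = 5
x=5: ŷ = 10 + 0.6·5 = 13; r = 9 − 13 = -4
x=6: ŷ = 10 + 0.6·6 = 13.6; r = 12.6 − 13.6 = -1
x=7: ŷ = 10 + 0.6·7 = 14.2; r = 9.2 − 14.2 = -5
x=8: ŷ = 10 + 0.6·8 = 14.8; r = 16.8 − 14.8 = 2
x=10: ŷ = 10 + 0.6·10 = 16; r = 19 − 16 = 3

5, -4, -1, -5, 2, 3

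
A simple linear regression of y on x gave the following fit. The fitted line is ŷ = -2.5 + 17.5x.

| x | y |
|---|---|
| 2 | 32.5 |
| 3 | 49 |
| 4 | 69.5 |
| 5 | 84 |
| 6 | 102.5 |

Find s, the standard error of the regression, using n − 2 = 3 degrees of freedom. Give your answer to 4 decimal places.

s = 1.4142

x=2: ŷ = -2.5 + 17.5·2 = 32.5; r = 32.5 − 32.5 = 0
x=3: ŷ = -2.5 + 17.5·3 = 50; r = 49 − 50 = -1
x=4: ŷ = -2.5 + 17.5·4 = 67.5; r = 69.5 − 67.5 = 2
x=5: ŷ = -2.5 + 17.5·5 = 85; r = 84 − 85 = -1
x=6: ŷ = -2.5 + 17.5·6 = 102.5; r = 102.5 − 102.5 = 0
SSE = 0 + 1 + 4 + 1 + 0 = 6
s = √(6/3) = √2 ≈ 1.4142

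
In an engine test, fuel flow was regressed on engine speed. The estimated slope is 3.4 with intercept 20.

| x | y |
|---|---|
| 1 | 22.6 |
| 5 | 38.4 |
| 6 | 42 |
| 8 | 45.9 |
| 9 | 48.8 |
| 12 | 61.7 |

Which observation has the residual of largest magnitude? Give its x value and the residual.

x = 9, e = -1.8

x=1: ŷ = 20 + 3.4·1 = 23.4; e = 22.6 − 23.4 = -0.8
x=5: ŷ = 20 + 3.4·5 = 37; e = 38.4 − 37 = 1.4
x=6: ŷ = 20 + 3.4·6 = 40.4; e = 42 − 40.4 = 1.6
x=8: ŷ = 20 + 3.4·8 = 47.2; e = 45.9 − 47.2 = -1.3
x=9: ŷ = 20 + 3.4·9 = 50.6; e = 48.8 − 50.6 = -1.8
x=12: ŷ = 20 + 3.4·12 = 60.8; e = 61.7 − 60.8 = 0.9
Largest |e| is 1.8 at x = 9, residual -1.8.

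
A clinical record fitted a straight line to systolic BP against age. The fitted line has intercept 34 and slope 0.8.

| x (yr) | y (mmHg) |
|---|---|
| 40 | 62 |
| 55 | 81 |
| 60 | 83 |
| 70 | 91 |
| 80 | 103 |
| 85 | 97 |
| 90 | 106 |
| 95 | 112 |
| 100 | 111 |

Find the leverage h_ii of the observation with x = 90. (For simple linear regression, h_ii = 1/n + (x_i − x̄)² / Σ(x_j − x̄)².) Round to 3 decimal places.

x̄ = (40 + 55 + 60 + 70 + 80 + 85 + 90 + 95 + 100)/9 = 75
Σ(x − x̄)² = 1225 + 400 + 225 + 25 + 25 + 100 + 225 + 400 + 625 = 3250
h = 1/9 + (15)²/3250 = 0.111111 + 0.0692308 = 0.180

h = 0.180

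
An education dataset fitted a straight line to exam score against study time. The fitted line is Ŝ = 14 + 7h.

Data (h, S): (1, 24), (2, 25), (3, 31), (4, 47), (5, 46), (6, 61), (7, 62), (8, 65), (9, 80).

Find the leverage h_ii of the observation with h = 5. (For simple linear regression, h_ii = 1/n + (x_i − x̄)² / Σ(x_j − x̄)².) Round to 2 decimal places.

h̄ = (1 + 2 + 3 + 4 + 5 + 6 + 7 + 8 + 9)/9 = 5
Σ(h − h̄)² = 16 + 9 + 4 + 1 + 0 + 1 + 4 + 9 + 16 = 60
h = 1/9 + (0)²/60 = 0.111111 + 0 = 0.11

h = 0.11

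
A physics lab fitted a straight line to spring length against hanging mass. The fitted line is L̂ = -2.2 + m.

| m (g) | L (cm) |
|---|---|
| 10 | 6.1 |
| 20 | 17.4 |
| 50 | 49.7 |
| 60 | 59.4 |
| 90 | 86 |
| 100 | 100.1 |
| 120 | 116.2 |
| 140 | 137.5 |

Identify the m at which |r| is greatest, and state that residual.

m = 100, r = 2.3

m=10: L̂ = -2.2 + 10 = 7.8; r = 6.1 − 7.8 = -1.7
m=20: L̂ = -2.2 + 20 = 17.8; r = 17.4 − 17.8 = -0.4
m=50: L̂ = -2.2 + 50 = 47.8; r = 49.7 − 47.8 = 1.9
m=60: L̂ = -2.2 + 60 = 57.8; r = 59.4 − 57.8 = 1.6
m=90: L̂ = -2.2 + 90 = 87.8; r = 86 − 87.8 = -1.8
m=100: L̂ = -2.2 + 100 = 97.8; r = 100.1 − 97.8 = 2.3
m=120: L̂ = -2.2 + 120 = 117.8; r = 116.2 − 117.8 = -1.6
m=140: L̂ = -2.2 + 140 = 137.8; r = 137.5 − 137.8 = -0.3
Largest |r| is 2.3 at m = 100, residual 2.3.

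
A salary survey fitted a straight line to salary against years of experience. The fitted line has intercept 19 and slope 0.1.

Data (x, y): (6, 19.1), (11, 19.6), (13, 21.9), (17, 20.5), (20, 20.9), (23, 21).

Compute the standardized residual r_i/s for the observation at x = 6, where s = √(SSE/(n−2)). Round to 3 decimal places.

-0.559

x=6: ŷ = 19 + 0.1·6 = 19.6; r = 19.1 − 19.6 = -0.5
x=11: ŷ = 19 + 0.1·11 = 20.1; r = 19.6 − 20.1 = -0.5
x=13: ŷ = 19 + 0.1·13 = 20.3; r = 21.9 − 20.3 = 1.6
x=17: ŷ = 19 + 0.1·17 = 20.7; r = 20.5 − 20.7 = -0.2
x=20: ŷ = 19 + 0.1·20 = 21; r = 20.9 − 21 = -0.1
x=23: ŷ = 19 + 0.1·23 = 21.3; r = 21 − 21.3 = -0.3
SSE = 0.25 + 0.25 + 2.56 + 0.04 + 0.01 + 0.09 = 3.2
s = √(3.2/4) = 0.894427
r/s = -0.5 / 0.894427 = -0.559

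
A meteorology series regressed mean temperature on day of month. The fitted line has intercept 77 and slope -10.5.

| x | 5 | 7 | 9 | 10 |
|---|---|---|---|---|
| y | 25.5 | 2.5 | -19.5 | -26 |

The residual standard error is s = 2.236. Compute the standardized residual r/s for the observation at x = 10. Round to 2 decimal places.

0.89

ŷ = 77 − 10.5·10 = -28
r = -26 − (-28) = 2
r/s = 2 / 2.236 = 0.89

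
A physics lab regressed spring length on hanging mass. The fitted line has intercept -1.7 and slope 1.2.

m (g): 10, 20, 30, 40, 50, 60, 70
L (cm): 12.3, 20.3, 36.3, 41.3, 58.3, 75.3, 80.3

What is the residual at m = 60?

e = 5

ŷ = -1.7 + 1.2·60 = 70.3
e = 75.3 − 70.3 = 5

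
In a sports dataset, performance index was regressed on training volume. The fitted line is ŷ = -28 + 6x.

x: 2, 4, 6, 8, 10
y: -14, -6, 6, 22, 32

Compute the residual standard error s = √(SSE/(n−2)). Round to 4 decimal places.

x=2: ŷ = -28 + 6·2 = -16; e = -14 − (-16) = 2
x=4: ŷ = -28 + 6·4 = -4; e = -6 − (-4) = -2
x=6: ŷ = -28 + 6·6 = 8; e = 6 − 8 = -2
x=8: ŷ = -28 + 6·8 = 20; e = 22 − 20 = 2
x=10: ŷ = -28 + 6·10 = 32; e = 32 − 32 = 0
SSE = 4 + 4 + 4 + 4 + 0 = 16
s = √(16/3) = √5.33333 ≈ 2.3094

s = 2.3094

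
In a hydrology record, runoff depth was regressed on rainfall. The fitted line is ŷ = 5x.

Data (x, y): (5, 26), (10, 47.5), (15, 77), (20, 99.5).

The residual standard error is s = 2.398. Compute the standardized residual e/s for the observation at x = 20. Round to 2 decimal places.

-0.21

ŷ = 5·20 = 100
e = 99.5 − 100 = -0.5
e/s = -0.5 / 2.398 = -0.21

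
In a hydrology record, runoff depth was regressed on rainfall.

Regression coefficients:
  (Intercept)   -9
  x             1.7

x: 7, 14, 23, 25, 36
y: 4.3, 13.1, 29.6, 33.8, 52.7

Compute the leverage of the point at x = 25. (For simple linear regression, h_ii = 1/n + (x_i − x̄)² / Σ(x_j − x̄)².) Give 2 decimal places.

x̄ = (7 + 14 + 23 + 25 + 36)/5 = 21
Σ(x − x̄)² = 196 + 49 + 4 + 16 + 225 = 490
h = 1/5 + (4)²/490 = 0.2 + 0.0326531 = 0.23

h = 0.23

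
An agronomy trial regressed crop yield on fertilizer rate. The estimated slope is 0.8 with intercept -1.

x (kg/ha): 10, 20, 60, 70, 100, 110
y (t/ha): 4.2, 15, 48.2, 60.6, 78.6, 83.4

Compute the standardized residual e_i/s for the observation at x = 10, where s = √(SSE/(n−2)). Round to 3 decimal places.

x=10: ŷ = -1 + 0.8·10 = 7; e = 4.2 − 7 = -2.8
x=20: ŷ = -1 + 0.8·20 = 15; e = 15 − 15 = 0
x=60: ŷ = -1 + 0.8·60 = 47; e = 48.2 − 47 = 1.2
x=70: ŷ = -1 + 0.8·70 = 55; e = 60.6 − 55 = 5.6
x=100: ŷ = -1 + 0.8·100 = 79; e = 78.6 − 79 = -0.4
x=110: ŷ = -1 + 0.8·110 = 87; e = 83.4 − 87 = -3.6
SSE = 7.84 + 0 + 1.44 + 31.36 + 0.16 + 12.96 = 53.76
s = √(53.76/4) = 3.66606
e/s = -2.8 / 3.66606 = -0.764

-0.764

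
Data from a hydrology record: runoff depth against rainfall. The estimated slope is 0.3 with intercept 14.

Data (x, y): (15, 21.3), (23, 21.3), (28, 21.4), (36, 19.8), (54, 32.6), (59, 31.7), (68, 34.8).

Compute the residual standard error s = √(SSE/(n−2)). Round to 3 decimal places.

x=15: ŷ = 14 + 0.3·15 = 18.5; e = 21.3 − 18.5 = 2.8
x=23: ŷ = 14 + 0.3·23 = 20.9; e = 21.3 − 20.9 = 0.4
x=28: ŷ = 14 + 0.3·28 = 22.4; e = 21.4 − 22.4 = -1
x=36: ŷ = 14 + 0.3·36 = 24.8; e = 19.8 − 24.8 = -5
x=54: ŷ = 14 + 0.3·54 = 30.2; e = 32.6 − 30.2 = 2.4
x=59: ŷ = 14 + 0.3·59 = 31.7; e = 31.7 − 31.7 = 0
x=68: ŷ = 14 + 0.3·68 = 34.4; e = 34.8 − 34.4 = 0.4
SSE = 7.84 + 0.16 + 1 + 25 + 5.76 + 0 + 0.16 = 39.92
s = √(39.92/5) = √7.984 ≈ 2.826

s = 2.826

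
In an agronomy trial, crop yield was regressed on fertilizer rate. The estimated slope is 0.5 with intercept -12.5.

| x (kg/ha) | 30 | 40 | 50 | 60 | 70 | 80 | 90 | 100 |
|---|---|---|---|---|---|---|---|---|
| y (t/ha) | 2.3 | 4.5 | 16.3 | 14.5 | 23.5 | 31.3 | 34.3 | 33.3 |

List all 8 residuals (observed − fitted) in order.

x=30: ŷ = -12.5 + 0.5·30 = 2.5; r = 2.3 − 2.5 = -0.2
x=40: ŷ = -12.5 + 0.5·40 = 7.5; r = 4.5 − 7.5 = -3
x=50: ŷ = -12.5 + 0.5·50 = 12.5; r = 16.3 − 12.5 = 3.8
x=60: ŷ = -12.5 + 0.5·60 = 17.5; r = 14.5 − 17.5 = -3
x=70: ŷ = -12.5 + 0.5·70 = 22.5; r = 23.5 − 22.5 = 1
x=80: ŷ = -12.5 + 0.5·80 = 27.5; r = 31.3 − 27.5 = 3.8
x=90: ŷ = -12.5 + 0.5·90 = 32.5; r = 34.3 − 32.5 = 1.8
x=100: ŷ = -12.5 + 0.5·100 = 37.5; r = 33.3 − 37.5 = -4.2

-0.2, -3, 3.8, -3, 1, 3.8, 1.8, -4.2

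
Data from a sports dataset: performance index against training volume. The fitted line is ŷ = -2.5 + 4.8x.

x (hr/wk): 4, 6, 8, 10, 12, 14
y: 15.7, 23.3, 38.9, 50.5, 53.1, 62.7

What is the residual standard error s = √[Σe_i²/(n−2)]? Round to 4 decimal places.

x=4: ŷ = -2.5 + 4.8·4 = 16.7; e = 15.7 − 16.7 = -1
x=6: ŷ = -2.5 + 4.8·6 = 26.3; e = 23.3 − 26.3 = -3
x=8: ŷ = -2.5 + 4.8·8 = 35.9; e = 38.9 − 35.9 = 3
x=10: ŷ = -2.5 + 4.8·10 = 45.5; e = 50.5 − 45.5 = 5
x=12: ŷ = -2.5 + 4.8·12 = 55.1; e = 53.1 − 55.1 = -2
x=14: ŷ = -2.5 + 4.8·14 = 64.7; e = 62.7 − 64.7 = -2
SSE = 1 + 9 + 9 + 25 + 4 + 4 = 52
s = √(52/4) = √13 ≈ 3.6056

s = 3.6056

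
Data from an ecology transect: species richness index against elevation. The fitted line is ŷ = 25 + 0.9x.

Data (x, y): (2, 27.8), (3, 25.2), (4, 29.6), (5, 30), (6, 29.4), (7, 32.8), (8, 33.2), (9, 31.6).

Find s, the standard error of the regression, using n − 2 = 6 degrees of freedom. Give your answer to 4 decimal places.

s = 1.5811

x=2: ŷ = 25 + 0.9·2 = 26.8; r = 27.8 − 26.8 = 1
x=3: ŷ = 25 + 0.9·3 = 27.7; r = 25.2 − 27.7 = -2.5
x=4: ŷ = 25 + 0.9·4 = 28.6; r = 29.6 − 28.6 = 1
x=5: ŷ = 25 + 0.9·5 = 29.5; r = 30 − 29.5 = 0.5
x=6: ŷ = 25 + 0.9·6 = 30.4; r = 29.4 − 30.4 = -1
x=7: ŷ = 25 + 0.9·7 = 31.3; r = 32.8 − 31.3 = 1.5
x=8: ŷ = 25 + 0.9·8 = 32.2; r = 33.2 − 32.2 = 1
x=9: ŷ = 25 + 0.9·9 = 33.1; r = 31.6 − 33.1 = -1.5
SSE = 1 + 6.25 + 1 + 0.25 + 1 + 2.25 + 1 + 2.25 = 15
s = √(15/6) = √2.5 ≈ 1.5811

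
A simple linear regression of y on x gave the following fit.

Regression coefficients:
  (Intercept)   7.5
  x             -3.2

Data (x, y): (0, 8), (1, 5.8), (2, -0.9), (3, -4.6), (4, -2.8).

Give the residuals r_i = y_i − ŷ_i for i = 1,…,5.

0.5, 1.5, -2, -2.5, 2.5

x=0: ŷ = 7.5 − 3.2·0 = 7.5; r = 8 − 7.5 = 0.5
x=1: ŷ = 7.5 − 3.2·1 = 4.3; r = 5.8 − 4.3 = 1.5
x=2: ŷ = 7.5 − 3.2·2 = 1.1; r = -0.9 − 1.1 = -2
x=3: ŷ = 7.5 − 3.2·3 = -2.1; r = -4.6 − (-2.1) = -2.5
x=4: ŷ = 7.5 − 3.2·4 = -5.3; r = -2.8 − (-5.3) = 2.5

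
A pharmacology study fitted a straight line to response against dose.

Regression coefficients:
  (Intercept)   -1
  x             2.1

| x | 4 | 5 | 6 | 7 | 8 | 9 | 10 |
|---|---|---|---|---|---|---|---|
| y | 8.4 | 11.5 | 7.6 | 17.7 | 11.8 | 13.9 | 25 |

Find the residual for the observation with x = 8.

r = -4

ŷ = -1 + 2.1·8 = 15.8
r = 11.8 − 15.8 = -4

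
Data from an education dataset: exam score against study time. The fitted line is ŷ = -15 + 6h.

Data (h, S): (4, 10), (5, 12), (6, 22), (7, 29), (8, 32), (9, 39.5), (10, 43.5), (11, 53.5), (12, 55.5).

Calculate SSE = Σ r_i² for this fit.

h=4: ŷ = -15 + 6·4 = 9; r = 10 − 9 = 1
h=5: ŷ = -15 + 6·5 = 15; r = 12 − 15 = -3
h=6: ŷ = -15 + 6·6 = 21; r = 22 − 21 = 1
h=7: ŷ = -15 + 6·7 = 27; r = 29 − 27 = 2
h=8: ŷ = -15 + 6·8 = 33; r = 32 − 33 = -1
h=9: ŷ = -15 + 6·9 = 39; r = 39.5 − 39 = 0.5
h=10: ŷ = -15 + 6·10 = 45; r = 43.5 − 45 = -1.5
h=11: ŷ = -15 + 6·11 = 51; r = 53.5 − 51 = 2.5
h=12: ŷ = -15 + 6·12 = 57; r = 55.5 − 57 = -1.5
SSE = 1 + 9 + 1 + 4 + 1 + 0.25 + 2.25 + 6.25 + 2.25 = 27

SSE = 27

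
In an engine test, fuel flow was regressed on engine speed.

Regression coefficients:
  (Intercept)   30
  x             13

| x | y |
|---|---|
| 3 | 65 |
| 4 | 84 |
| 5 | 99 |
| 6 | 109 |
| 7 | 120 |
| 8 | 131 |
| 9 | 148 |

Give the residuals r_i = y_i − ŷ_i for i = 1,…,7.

-4, 2, 4, 1, -1, -3, 1

x=3: ŷ = 30 + 13·3 = 69; r = 65 − 69 = -4
x=4: ŷ = 30 + 13·4 = 82; r = 84 − 82 = 2
x=5: ŷ = 30 + 13·5 = 95; r = 99 − 95 = 4
x=6: ŷ = 30 + 13·6 = 108; r = 109 − 108 = 1
x=7: ŷ = 30 + 13·7 = 121; r = 120 − 121 = -1
x=8: ŷ = 30 + 13·8 = 134; r = 131 − 134 = -3
x=9: ŷ = 30 + 13·9 = 147; r = 148 − 147 = 1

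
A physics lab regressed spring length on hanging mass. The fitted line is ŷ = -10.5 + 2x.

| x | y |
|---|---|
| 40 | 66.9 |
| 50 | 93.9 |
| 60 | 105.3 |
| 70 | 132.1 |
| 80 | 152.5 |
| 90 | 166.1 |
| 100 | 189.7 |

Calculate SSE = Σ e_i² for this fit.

SSE = 71.12

x=40: ŷ = -10.5 + 2·40 = 69.5; e = 66.9 − 69.5 = -2.6
x=50: ŷ = -10.5 + 2·50 = 89.5; e = 93.9 − 89.5 = 4.4
x=60: ŷ = -10.5 + 2·60 = 109.5; e = 105.3 − 109.5 = -4.2
x=70: ŷ = -10.5 + 2·70 = 129.5; e = 132.1 − 129.5 = 2.6
x=80: ŷ = -10.5 + 2·80 = 149.5; e = 152.5 − 149.5 = 3
x=90: ŷ = -10.5 + 2·90 = 169.5; e = 166.1 − 169.5 = -3.4
x=100: ŷ = -10.5 + 2·100 = 189.5; e = 189.7 − 189.5 = 0.2
SSE = 6.76 + 19.36 + 17.64 + 6.76 + 9 + 11.56 + 0.04 = 71.12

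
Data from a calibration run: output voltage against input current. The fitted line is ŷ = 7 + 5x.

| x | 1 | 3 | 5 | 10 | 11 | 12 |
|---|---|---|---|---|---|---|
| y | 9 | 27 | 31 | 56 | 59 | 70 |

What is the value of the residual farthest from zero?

x=1: ŷ = 7 + 5·1 = 12; r = 9 − 12 = -3
x=3: ŷ = 7 + 5·3 = 22; r = 27 − 22 = 5
x=5: ŷ = 7 + 5·5 = 32; r = 31 − 32 = -1
x=10: ŷ = 7 + 5·10 = 57; r = 56 − 57 = -1
x=11: ŷ = 7 + 5·11 = 62; r = 59 − 62 = -3
x=12: ŷ = 7 + 5·12 = 67; r = 70 − 67 = 3
Largest |r| is 5 at x = 3, residual 5.

r = 5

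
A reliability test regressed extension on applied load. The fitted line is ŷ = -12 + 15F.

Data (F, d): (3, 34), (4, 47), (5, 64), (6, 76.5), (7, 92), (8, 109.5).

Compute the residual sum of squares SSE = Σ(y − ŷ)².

F=3: ŷ = -12 + 15·3 = 33; e = 34 − 33 = 1
F=4: ŷ = -12 + 15·4 = 48; e = 47 − 48 = -1
F=5: ŷ = -12 + 15·5 = 63; e = 64 − 63 = 1
F=6: ŷ = -12 + 15·6 = 78; e = 76.5 − 78 = -1.5
F=7: ŷ = -12 + 15·7 = 93; e = 92 − 93 = -1
F=8: ŷ = -12 + 15·8 = 108; e = 109.5 − 108 = 1.5
SSE = 1 + 1 + 1 + 2.25 + 1 + 2.25 = 8.5

SSE = 8.5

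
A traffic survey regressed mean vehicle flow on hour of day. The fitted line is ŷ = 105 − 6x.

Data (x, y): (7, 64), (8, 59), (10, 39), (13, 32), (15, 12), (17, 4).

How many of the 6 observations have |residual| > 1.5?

4

x=7: ŷ = 105 − 6·7 = 63; e = 64 − 63 = 1
x=8: ŷ = 105 − 6·8 = 57; e = 59 − 57 = 2
x=10: ŷ = 105 − 6·10 = 45; e = 39 − 45 = -6
x=13: ŷ = 105 − 6·13 = 27; e = 32 − 27 = 5
x=15: ŷ = 105 − 6·15 = 15; e = 12 − 15 = -3
x=17: ŷ = 105 − 6·17 = 3; e = 4 − 3 = 1
|e| > 1.5: x=8 (|e|=2), x=10 (|e|=6), x=13 (|e|=5), x=15 (|e|=3) → 4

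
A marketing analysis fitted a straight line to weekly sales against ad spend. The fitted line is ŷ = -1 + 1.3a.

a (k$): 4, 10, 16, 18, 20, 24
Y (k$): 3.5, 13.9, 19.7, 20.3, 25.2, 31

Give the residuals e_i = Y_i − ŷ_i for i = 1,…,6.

a=4: ŷ = -1 + 1.3·4 = 4.2; e = 3.5 − 4.2 = -0.7
a=10: ŷ = -1 + 1.3·10 = 12; e = 13.9 − 12 = 1.9
a=16: ŷ = -1 + 1.3·16 = 19.8; e = 19.7 − 19.8 = -0.1
a=18: ŷ = -1 + 1.3·18 = 22.4; e = 20.3 − 22.4 = -2.1
a=20: ŷ = -1 + 1.3·20 = 25; e = 25.2 − 25 = 0.2
a=24: ŷ = -1 + 1.3·24 = 30.2; e = 31 − 30.2 = 0.8

-0.7, 1.9, -0.1, -2.1, 0.2, 0.8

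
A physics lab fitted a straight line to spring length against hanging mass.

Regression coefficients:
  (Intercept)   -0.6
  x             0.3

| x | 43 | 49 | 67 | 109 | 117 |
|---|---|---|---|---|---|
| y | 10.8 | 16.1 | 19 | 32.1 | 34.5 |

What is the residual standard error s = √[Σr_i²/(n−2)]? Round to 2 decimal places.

x=43: ŷ = -0.6 + 0.3·43 = 12.3; r = 10.8 − 12.3 = -1.5
x=49: ŷ = -0.6 + 0.3·49 = 14.1; r = 16.1 − 14.1 = 2
x=67: ŷ = -0.6 + 0.3·67 = 19.5; r = 19 − 19.5 = -0.5
x=109: ŷ = -0.6 + 0.3·109 = 32.1; r = 32.1 − 32.1 = 0
x=117: ŷ = -0.6 + 0.3·117 = 34.5; r = 34.5 − 34.5 = 0
SSE = 2.25 + 4 + 0.25 + 0 + 0 = 6.5
s = √(6.5/3) = √2.16667 ≈ 1.47

s = 1.47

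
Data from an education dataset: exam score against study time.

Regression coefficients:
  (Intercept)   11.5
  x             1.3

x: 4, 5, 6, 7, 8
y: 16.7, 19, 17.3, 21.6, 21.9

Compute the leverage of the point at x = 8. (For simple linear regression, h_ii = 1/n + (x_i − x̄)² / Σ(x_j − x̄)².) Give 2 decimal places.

x̄ = (4 + 5 + 6 + 7 + 8)/5 = 6
Σ(x − x̄)² = 4 + 1 + 0 + 1 + 4 = 10
h = 1/5 + (2)²/10 = 0.2 + 0.4 = 0.60

h = 0.60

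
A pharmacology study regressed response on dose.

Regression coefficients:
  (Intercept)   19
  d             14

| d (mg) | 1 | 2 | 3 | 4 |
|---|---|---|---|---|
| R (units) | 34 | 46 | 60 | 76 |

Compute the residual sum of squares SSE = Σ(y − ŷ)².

d=1: ŷ = 19 + 14·1 = 33; e = 34 − 33 = 1
d=2: ŷ = 19 + 14·2 = 47; e = 46 − 47 = -1
d=3: ŷ = 19 + 14·3 = 61; e = 60 − 61 = -1
d=4: ŷ = 19 + 14·4 = 75; e = 76 − 75 = 1
SSE = 1 + 1 + 1 + 1 = 4

SSE = 4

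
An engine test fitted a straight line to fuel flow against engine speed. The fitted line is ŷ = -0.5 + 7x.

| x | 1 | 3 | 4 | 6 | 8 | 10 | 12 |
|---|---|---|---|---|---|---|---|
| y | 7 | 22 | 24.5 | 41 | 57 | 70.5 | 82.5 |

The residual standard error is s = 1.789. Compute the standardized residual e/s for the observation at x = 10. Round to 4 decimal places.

0.5590

ŷ = -0.5 + 7·10 = 69.5
e = 70.5 − 69.5 = 1
e/s = 1 / 1.789 = 0.5590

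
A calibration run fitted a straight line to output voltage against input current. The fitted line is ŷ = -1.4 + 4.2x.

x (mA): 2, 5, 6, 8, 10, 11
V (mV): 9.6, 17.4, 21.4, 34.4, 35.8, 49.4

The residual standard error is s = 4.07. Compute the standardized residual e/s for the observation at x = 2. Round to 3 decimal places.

ŷ = -1.4 + 4.2·2 = 7
e = 9.6 − 7 = 2.6
e/s = 2.6 / 4.07 = 0.639

0.639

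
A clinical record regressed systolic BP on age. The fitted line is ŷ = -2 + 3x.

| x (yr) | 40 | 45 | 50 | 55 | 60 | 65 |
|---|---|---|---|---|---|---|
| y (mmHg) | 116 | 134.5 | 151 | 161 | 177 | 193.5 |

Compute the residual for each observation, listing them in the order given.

x=40: ŷ = -2 + 3·40 = 118; r = 116 − 118 = -2
x=45: ŷ = -2 + 3·45 = 133; r = 134.5 − 133 = 1.5
x=50: ŷ = -2 + 3·50 = 148; r = 151 − 148 = 3
x=55: ŷ = -2 + 3·55 = 163; r = 161 − 163 = -2
x=60: ŷ = -2 + 3·60 = 178; r = 177 − 178 = -1
x=65: ŷ = -2 + 3·65 = 193; r = 193.5 − 193 = 0.5

-2, 1.5, 3, -2, -1, 0.5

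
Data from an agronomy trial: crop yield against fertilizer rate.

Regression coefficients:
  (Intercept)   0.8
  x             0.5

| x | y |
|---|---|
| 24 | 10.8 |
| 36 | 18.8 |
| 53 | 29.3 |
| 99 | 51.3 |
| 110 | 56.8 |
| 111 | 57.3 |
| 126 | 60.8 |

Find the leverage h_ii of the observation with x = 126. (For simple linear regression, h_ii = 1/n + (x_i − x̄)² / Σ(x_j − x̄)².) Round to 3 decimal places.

x̄ = (24 + 36 + 53 + 99 + 110 + 111 + 126)/7 = 79.8571
Σ(x − x̄)² = 3120.02 + 1923.45 + 721.306 + 366.449 + 908.592 + 969.878 + 2129.16 = 10138.9
h = 1/7 + (46.1429)²/10138.9 = 0.142857 + 0.21 = 0.353

h = 0.353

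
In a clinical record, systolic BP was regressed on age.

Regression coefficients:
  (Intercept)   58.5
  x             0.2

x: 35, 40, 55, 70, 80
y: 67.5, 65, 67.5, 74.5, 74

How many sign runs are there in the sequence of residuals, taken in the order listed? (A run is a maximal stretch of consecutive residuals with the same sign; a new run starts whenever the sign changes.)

4 runs

x=35: ŷ = 58.5 + 0.2·35 = 65.5; e = 67.5 − 65.5 = 2
x=40: ŷ = 58.5 + 0.2·40 = 66.5; e = 65 − 66.5 = -1.5
x=55: ŷ = 58.5 + 0.2·55 = 69.5; e = 67.5 − 69.5 = -2
x=70: ŷ = 58.5 + 0.2·70 = 72.5; e = 74.5 − 72.5 = 2
x=80: ŷ = 58.5 + 0.2·80 = 74.5; e = 74 − 74.5 = -0.5
Signs: + − − + −
Runs: +×1, −×2, +×1, −×1 → 4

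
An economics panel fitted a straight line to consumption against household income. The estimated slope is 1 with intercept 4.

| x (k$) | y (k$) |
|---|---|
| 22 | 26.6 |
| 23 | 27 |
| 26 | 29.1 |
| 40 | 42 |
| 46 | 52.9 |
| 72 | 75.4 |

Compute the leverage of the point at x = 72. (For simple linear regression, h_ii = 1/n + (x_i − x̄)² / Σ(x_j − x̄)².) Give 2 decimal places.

x̄ = (22 + 23 + 26 + 40 + 46 + 72)/6 = 38.1667
Σ(x − x̄)² = 261.361 + 230.028 + 148.028 + 3.36111 + 61.3611 + 1144.69 = 1848.83
h = 1/6 + (33.8333)²/1848.83 = 0.166667 + 0.619144 = 0.79

h = 0.79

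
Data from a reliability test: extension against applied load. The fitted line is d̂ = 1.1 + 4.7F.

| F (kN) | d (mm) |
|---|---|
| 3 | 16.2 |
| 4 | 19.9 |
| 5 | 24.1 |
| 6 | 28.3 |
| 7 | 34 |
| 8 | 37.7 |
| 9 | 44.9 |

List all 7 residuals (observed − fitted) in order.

1, 0, -0.5, -1, 0, -1, 1.5

F=3: d̂ = 1.1 + 4.7·3 = 15.2; e = 16.2 − 15.2 = 1
F=4: d̂ = 1.1 + 4.7·4 = 19.9; e = 19.9 − 19.9 = 0
F=5: d̂ = 1.1 + 4.7·5 = 24.6; e = 24.1 − 24.6 = -0.5
F=6: d̂ = 1.1 + 4.7·6 = 29.3; e = 28.3 − 29.3 = -1
F=7: d̂ = 1.1 + 4.7·7 = 34; e = 34 − 34 = 0
F=8: d̂ = 1.1 + 4.7·8 = 38.7; e = 37.7 − 38.7 = -1
F=9: d̂ = 1.1 + 4.7·9 = 43.4; e = 44.9 − 43.4 = 1.5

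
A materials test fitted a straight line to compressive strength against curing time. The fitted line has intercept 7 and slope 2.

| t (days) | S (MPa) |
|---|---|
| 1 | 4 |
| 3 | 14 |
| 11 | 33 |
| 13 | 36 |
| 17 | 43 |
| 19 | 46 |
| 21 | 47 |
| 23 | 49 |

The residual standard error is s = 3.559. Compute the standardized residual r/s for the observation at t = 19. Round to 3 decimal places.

Ŝ = 7 + 2·19 = 45
r = 46 − 45 = 1
r/s = 1 / 3.559 = 0.281

0.281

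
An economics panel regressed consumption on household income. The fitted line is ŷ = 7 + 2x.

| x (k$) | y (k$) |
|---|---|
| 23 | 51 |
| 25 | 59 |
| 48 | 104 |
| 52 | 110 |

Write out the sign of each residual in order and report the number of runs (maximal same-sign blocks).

x=23: ŷ = 7 + 2·23 = 53; e = 51 − 53 = -2
x=25: ŷ = 7 + 2·25 = 57; e = 59 − 57 = 2
x=48: ŷ = 7 + 2·48 = 103; e = 104 − 103 = 1
x=52: ŷ = 7 + 2·52 = 111; e = 110 − 111 = -1
Signs: − + + −
Runs: −×1, +×2, −×1 → 3

3 runs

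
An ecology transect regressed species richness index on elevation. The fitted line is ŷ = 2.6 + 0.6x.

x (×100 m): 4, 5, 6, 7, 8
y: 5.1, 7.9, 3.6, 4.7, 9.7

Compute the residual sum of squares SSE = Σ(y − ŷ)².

x=4: ŷ = 2.6 + 0.6·4 = 5; r = 5.1 − 5 = 0.1
x=5: ŷ = 2.6 + 0.6·5 = 5.6; r = 7.9 − 5.6 = 2.3
x=6: ŷ = 2.6 + 0.6·6 = 6.2; r = 3.6 − 6.2 = -2.6
x=7: ŷ = 2.6 + 0.6·7 = 6.8; r = 4.7 − 6.8 = -2.1
x=8: ŷ = 2.6 + 0.6·8 = 7.4; r = 9.7 − 7.4 = 2.3
SSE = 0.01 + 5.29 + 6.76 + 4.41 + 5.29 = 21.76

SSE = 21.76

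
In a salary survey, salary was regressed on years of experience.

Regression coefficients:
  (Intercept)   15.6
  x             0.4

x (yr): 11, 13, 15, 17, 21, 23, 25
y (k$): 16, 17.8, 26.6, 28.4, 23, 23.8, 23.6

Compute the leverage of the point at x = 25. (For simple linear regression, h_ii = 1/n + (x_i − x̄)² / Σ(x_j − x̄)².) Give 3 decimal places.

x̄ = (11 + 13 + 15 + 17 + 21 + 23 + 25)/7 = 17.8571
Σ(x − x̄)² = 47.0204 + 23.5918 + 8.16327 + 0.734694 + 9.87755 + 26.449 + 51.0204 = 166.857
h = 1/7 + (7.14286)²/166.857 = 0.142857 + 0.305773 = 0.449

h = 0.449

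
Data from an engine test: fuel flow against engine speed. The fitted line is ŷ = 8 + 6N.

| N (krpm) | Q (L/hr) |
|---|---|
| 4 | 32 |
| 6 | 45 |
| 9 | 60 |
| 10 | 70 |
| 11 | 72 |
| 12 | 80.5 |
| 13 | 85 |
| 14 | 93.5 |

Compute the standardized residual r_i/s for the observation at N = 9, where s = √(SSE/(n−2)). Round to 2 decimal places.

N=4: ŷ = 8 + 6·4 = 32; r = 32 − 32 = 0
N=6: ŷ = 8 + 6·6 = 44; r = 45 − 44 = 1
N=9: ŷ = 8 + 6·9 = 62; r = 60 − 62 = -2
N=10: ŷ = 8 + 6·10 = 68; r = 70 − 68 = 2
N=11: ŷ = 8 + 6·11 = 74; r = 72 − 74 = -2
N=12: ŷ = 8 + 6·12 = 80; r = 80.5 − 80 = 0.5
N=13: ŷ = 8 + 6·13 = 86; r = 85 − 86 = -1
N=14: ŷ = 8 + 6·14 = 92; r = 93.5 − 92 = 1.5
SSE = 0 + 1 + 4 + 4 + 4 + 0.25 + 1 + 2.25 = 16.5
s = √(16.5/6) = 1.65831
r/s = -2 / 1.65831 = -1.21

-1.21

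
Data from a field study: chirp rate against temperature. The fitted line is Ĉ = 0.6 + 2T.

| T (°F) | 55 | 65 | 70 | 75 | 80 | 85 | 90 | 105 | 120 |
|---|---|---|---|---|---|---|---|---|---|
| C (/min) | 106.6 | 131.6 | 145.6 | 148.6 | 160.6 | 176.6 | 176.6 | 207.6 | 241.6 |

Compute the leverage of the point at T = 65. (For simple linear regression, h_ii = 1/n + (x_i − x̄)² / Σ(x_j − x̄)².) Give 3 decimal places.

T̄ = (55 + 65 + 70 + 75 + 80 + 85 + 90 + 105 + 120)/9 = 82.7778
Σ(T − T̄)² = 771.605 + 316.049 + 163.272 + 60.4938 + 7.71605 + 4.93827 + 52.1605 + 493.827 + 1385.49 = 3255.56
h = 1/9 + (-17.7778)²/3255.56 = 0.111111 + 0.09708 = 0.208

h = 0.208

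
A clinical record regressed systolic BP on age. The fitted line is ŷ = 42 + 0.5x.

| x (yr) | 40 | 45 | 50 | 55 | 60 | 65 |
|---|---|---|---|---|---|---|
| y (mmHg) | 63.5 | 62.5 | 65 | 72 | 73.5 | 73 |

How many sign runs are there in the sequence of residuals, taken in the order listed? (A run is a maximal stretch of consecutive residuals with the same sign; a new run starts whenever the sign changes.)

4 runs

x=40: ŷ = 42 + 0.5·40 = 62; e = 63.5 − 62 = 1.5
x=45: ŷ = 42 + 0.5·45 = 64.5; e = 62.5 − 64.5 = -2
x=50: ŷ = 42 + 0.5·50 = 67; e = 65 − 67 = -2
x=55: ŷ = 42 + 0.5·55 = 69.5; e = 72 − 69.5 = 2.5
x=60: ŷ = 42 + 0.5·60 = 72; e = 73.5 − 72 = 1.5
x=65: ŷ = 42 + 0.5·65 = 74.5; e = 73 − 74.5 = -1.5
Signs: + − − + + −
Runs: +×1, −×2, +×2, −×1 → 4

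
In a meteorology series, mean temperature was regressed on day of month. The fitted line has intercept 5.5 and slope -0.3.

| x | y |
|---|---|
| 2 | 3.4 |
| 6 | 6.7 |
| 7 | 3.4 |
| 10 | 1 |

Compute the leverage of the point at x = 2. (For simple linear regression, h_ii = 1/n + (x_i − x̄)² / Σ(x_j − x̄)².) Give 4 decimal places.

h = 0.8015

x̄ = (2 + 6 + 7 + 10)/4 = 6.25
Σ(x − x̄)² = 18.0625 + 0.0625 + 0.5625 + 14.0625 = 32.75
h = 1/4 + (-4.25)²/32.75 = 0.25 + 0.551527 = 0.8015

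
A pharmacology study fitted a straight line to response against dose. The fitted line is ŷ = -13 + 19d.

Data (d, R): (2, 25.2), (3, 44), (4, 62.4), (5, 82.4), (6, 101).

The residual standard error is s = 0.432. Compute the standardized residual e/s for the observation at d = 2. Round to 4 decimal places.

0.4630

ŷ = -13 + 19·2 = 25
e = 25.2 − 25 = 0.2
e/s = 0.2 / 0.432 = 0.4630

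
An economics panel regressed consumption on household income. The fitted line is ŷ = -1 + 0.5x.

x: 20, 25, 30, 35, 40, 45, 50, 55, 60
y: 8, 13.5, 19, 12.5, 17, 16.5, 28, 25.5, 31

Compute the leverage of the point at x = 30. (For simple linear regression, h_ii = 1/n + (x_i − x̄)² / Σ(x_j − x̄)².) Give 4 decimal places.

x̄ = (20 + 25 + 30 + 35 + 40 + 45 + 50 + 55 + 60)/9 = 40
Σ(x − x̄)² = 400 + 225 + 100 + 25 + 0 + 25 + 100 + 225 + 400 = 1500
h = 1/9 + (-10)²/1500 = 0.111111 + 0.0666667 = 0.1778

h = 0.1778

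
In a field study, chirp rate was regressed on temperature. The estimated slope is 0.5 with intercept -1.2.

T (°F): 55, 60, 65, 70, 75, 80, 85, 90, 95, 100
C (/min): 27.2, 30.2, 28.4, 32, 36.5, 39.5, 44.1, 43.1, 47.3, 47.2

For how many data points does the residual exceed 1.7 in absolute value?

T=55: Ĉ = -1.2 + 0.5·55 = 26.3; e = 27.2 − 26.3 = 0.9
T=60: Ĉ = -1.2 + 0.5·60 = 28.8; e = 30.2 − 28.8 = 1.4
T=65: Ĉ = -1.2 + 0.5·65 = 31.3; e = 28.4 − 31.3 = -2.9
T=70: Ĉ = -1.2 + 0.5·70 = 33.8; e = 32 − 33.8 = -1.8
T=75: Ĉ = -1.2 + 0.5·75 = 36.3; e = 36.5 − 36.3 = 0.2
T=80: Ĉ = -1.2 + 0.5·80 = 38.8; e = 39.5 − 38.8 = 0.7
T=85: Ĉ = -1.2 + 0.5·85 = 41.3; e = 44.1 − 41.3 = 2.8
T=90: Ĉ = -1.2 + 0.5·90 = 43.8; e = 43.1 − 43.8 = -0.7
T=95: Ĉ = -1.2 + 0.5·95 = 46.3; e = 47.3 − 46.3 = 1
T=100: Ĉ = -1.2 + 0.5·100 = 48.8; e = 47.2 − 48.8 = -1.6
|e| > 1.7: T=65 (|e|=2.9), T=70 (|e|=1.8), T=85 (|e|=2.8) → 3

3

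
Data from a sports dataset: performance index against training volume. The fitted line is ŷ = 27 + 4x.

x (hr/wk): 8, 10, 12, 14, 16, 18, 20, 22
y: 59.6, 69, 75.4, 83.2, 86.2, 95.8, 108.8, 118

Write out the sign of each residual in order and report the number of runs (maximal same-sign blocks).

x=8: ŷ = 27 + 4·8 = 59; r = 59.6 − 59 = 0.6
x=10: ŷ = 27 + 4·10 = 67; r = 69 − 67 = 2
x=12: ŷ = 27 + 4·12 = 75; r = 75.4 − 75 = 0.4
x=14: ŷ = 27 + 4·14 = 83; r = 83.2 − 83 = 0.2
x=16: ŷ = 27 + 4·16 = 91; r = 86.2 − 91 = -4.8
x=18: ŷ = 27 + 4·18 = 99; r = 95.8 − 99 = -3.2
x=20: ŷ = 27 + 4·20 = 107; r = 108.8 − 107 = 1.8
x=22: ŷ = 27 + 4·22 = 115; r = 118 − 115 = 3
Signs: + + + + − − + +
Runs: +×4, −×2, +×2 → 3

3 runs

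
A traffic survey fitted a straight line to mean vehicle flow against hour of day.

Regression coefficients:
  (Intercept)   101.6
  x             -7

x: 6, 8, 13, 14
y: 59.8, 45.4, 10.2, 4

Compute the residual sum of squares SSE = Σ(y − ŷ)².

SSE = 0.4

x=6: ŷ = 101.6 − 7·6 = 59.6; r = 59.8 − 59.6 = 0.2
x=8: ŷ = 101.6 − 7·8 = 45.6; r = 45.4 − 45.6 = -0.2
x=13: ŷ = 101.6 − 7·13 = 10.6; r = 10.2 − 10.6 = -0.4
x=14: ŷ = 101.6 − 7·14 = 3.6; r = 4 − 3.6 = 0.4
SSE = 0.04 + 0.04 + 0.16 + 0.16 = 0.4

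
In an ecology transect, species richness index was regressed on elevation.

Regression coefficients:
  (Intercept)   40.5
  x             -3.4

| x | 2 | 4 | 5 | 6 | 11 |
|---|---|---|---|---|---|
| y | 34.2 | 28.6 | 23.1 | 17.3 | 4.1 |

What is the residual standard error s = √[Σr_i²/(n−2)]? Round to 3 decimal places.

s = 2.012

x=2: ŷ = 40.5 − 3.4·2 = 33.7; r = 34.2 − 33.7 = 0.5
x=4: ŷ = 40.5 − 3.4·4 = 26.9; r = 28.6 − 26.9 = 1.7
x=5: ŷ = 40.5 − 3.4·5 = 23.5; r = 23.1 − 23.5 = -0.4
x=6: ŷ = 40.5 − 3.4·6 = 20.1; r = 17.3 − 20.1 = -2.8
x=11: ŷ = 40.5 − 3.4·11 = 3.1; r = 4.1 − 3.1 = 1
SSE = 0.25 + 2.89 + 0.16 + 7.84 + 1 = 12.14
s = √(12.14/3) = √4.04667 ≈ 2.012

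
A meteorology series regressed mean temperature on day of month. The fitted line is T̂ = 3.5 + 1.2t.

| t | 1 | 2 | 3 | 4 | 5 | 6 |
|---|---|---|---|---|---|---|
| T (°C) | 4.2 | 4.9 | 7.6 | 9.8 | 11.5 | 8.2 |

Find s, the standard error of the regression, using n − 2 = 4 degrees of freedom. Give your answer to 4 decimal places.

s = 1.8708

t=1: T̂ = 3.5 + 1.2·1 = 4.7; r = 4.2 − 4.7 = -0.5
t=2: T̂ = 3.5 + 1.2·2 = 5.9; r = 4.9 − 5.9 = -1
t=3: T̂ = 3.5 + 1.2·3 = 7.1; r = 7.6 − 7.1 = 0.5
t=4: T̂ = 3.5 + 1.2·4 = 8.3; r = 9.8 − 8.3 = 1.5
t=5: T̂ = 3.5 + 1.2·5 = 9.5; r = 11.5 − 9.5 = 2
t=6: T̂ = 3.5 + 1.2·6 = 10.7; r = 8.2 − 10.7 = -2.5
SSE = 0.25 + 1 + 0.25 + 2.25 + 4 + 6.25 = 14
s = √(14/4) = √3.5 ≈ 1.8708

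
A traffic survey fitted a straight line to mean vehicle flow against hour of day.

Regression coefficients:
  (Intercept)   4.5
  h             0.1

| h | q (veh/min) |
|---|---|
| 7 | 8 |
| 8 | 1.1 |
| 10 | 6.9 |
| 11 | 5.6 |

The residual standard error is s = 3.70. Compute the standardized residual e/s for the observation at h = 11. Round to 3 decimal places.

0.000

ŷ = 4.5 + 0.1·11 = 5.6
e = 5.6 − 5.6 = 0
e/s = 0 / 3.70 = 0.000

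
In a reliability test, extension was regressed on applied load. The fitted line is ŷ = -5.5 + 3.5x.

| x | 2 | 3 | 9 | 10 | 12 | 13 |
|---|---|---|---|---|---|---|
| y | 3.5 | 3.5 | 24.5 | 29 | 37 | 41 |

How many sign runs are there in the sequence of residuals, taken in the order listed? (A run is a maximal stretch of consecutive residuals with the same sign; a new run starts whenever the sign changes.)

x=2: ŷ = -5.5 + 3.5·2 = 1.5; e = 3.5 − 1.5 = 2
x=3: ŷ = -5.5 + 3.5·3 = 5; e = 3.5 − 5 = -1.5
x=9: ŷ = -5.5 + 3.5·9 = 26; e = 24.5 − 26 = -1.5
x=10: ŷ = -5.5 + 3.5·10 = 29.5; e = 29 − 29.5 = -0.5
x=12: ŷ = -5.5 + 3.5·12 = 36.5; e = 37 − 36.5 = 0.5
x=13: ŷ = -5.5 + 3.5·13 = 40; e = 41 − 40 = 1
Signs: + − − − + +
Runs: +×1, −×3, +×2 → 3

3 runs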